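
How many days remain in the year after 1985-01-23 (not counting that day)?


Day of year: 23 of 365
Remaining = 365 - 23

342 days


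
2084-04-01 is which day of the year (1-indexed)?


Date: April 1, 2084
Days in months 1 through 3: 91
Plus 1 days in April

Day of year: 92


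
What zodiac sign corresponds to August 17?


Date: August 17
Conventional tropical zodiac dates: Leo from July 23 onward; Virgo starts August 23
August 17 falls within the Leo range

Leo


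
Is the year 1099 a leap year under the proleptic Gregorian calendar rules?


Gregorian leap year rule: divisible by 4, but not by 100, unless also by 400.
1099 is not divisible by 4 -> not a leap year

No


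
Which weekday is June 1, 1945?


Target: June 1, 1945
Anchor: Jan 1, 1945. With p = 1945 - 1 = 1944: (p + p//4 - p//100 + p//400) mod 7 = (1944 + 486 - 19 + 4) mod 7 = 2415 mod 7 = 0 -> Monday (Mon=0 ... Sun=6)
Days before June (Jan-May): 151 days
Weekday index = (0 + 151) mod 7 = 4

Friday


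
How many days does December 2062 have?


December 2062

31 days


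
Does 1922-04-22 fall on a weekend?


Anchor: Jan 1, 1922. With p = 1922 - 1 = 1921: (p + p//4 - p//100 + p//400) mod 7 = (1921 + 480 - 19 + 4) mod 7 = 2386 mod 7 = 6 -> Sunday (Mon=0 ... Sun=6)
Day of year: 112; offset = 111
Weekday index = (6 + 111) mod 7 = 5 -> Saturday
Weekend days: Saturday, Sunday

Yes


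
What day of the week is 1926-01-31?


Date: January 31, 1926
Anchor: Jan 1, 1926. With p = 1926 - 1 = 1925: (p + p//4 - p//100 + p//400) mod 7 = (1925 + 481 - 19 + 4) mod 7 = 2391 mod 7 = 4 -> Friday (Mon=0 ... Sun=6)
Days into year = 31 - 1 = 30
Weekday index = (4 + 30) mod 7 = 6

Day of the week: Sunday


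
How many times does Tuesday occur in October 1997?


October 1997 has 31 days
Anchor: Jan 1, 1997. With p = 1997 - 1 = 1996: (p + p//4 - p//100 + p//400) mod 7 = (1996 + 499 - 19 + 4) mod 7 = 2480 mod 7 = 2 -> Wednesday (Mon=0 ... Sun=6)
Days before October (Jan-Sep): 273; October 1 index = (2 + 273) mod 7 = 2 -> Wednesday
First Tuesday is October 7
Tuesdays: 7, 14, 21, 28

4 Tuesdays


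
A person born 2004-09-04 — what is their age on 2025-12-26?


Birth: 2004-09-04
Reference: 2025-12-26
Year difference: 2025 - 2004 = 21

21 years old


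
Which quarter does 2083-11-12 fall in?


Month: November (month 11)
Q1: Jan-Mar, Q2: Apr-Jun, Q3: Jul-Sep, Q4: Oct-Dec

Q4


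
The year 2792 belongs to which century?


Century = (year - 1) // 100 + 1
= (2792 - 1) // 100 + 1
= 2791 // 100 + 1
= 27 + 1

28th century


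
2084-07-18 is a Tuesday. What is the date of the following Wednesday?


Current: Tuesday
Target: Wednesday
Days ahead: 1

Next Wednesday: 2084-07-19


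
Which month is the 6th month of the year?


Month 6 of 12

June


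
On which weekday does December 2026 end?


December 2026 has 31 days
Anchor: Jan 1, 2026. With p = 2026 - 1 = 2025: (p + p//4 - p//100 + p//400) mod 7 = (2025 + 506 - 20 + 5) mod 7 = 2516 mod 7 = 3 -> Thursday (Mon=0 ... Sun=6)
Days before December (Jan-Nov): 334; December 1 index = (3 + 334) mod 7 = 1 -> Tuesday
Last day offset: 31 - 1 = 30 days
Weekday index = (1 + 30) mod 7 = 3

Thursday, December 31


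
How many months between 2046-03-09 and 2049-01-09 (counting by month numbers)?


From March 2046 to January 2049
3 years * 12 = 36 months, minus 2 months = 34

34 months


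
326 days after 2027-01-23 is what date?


Start: 2027-01-23, add 326 days
January 2027 has 31 days: 31 - 23 = 8 days to January 31 -> 318 left
February 2027 has 28 days -> 290 left
March 2027 has 31 days -> 259 left
April 2027 has 30 days -> 229 left
May 2027 has 31 days -> 198 left
June 2027 has 30 days -> 168 left
July 2027 has 31 days -> 137 left
August 2027 has 31 days -> 106 left
September 2027 has 30 days -> 76 left
October 2027 has 31 days -> 45 left
November 2027 has 30 days -> 15 left
December 2027: 15 <= 31 -> lands on December 15

Result: 2027-12-15


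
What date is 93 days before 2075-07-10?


Start: 2075-07-10, subtract 93 days
Back 10 days from July 10 reaches June 30, 2075 -> 83 left
June 2075 has 30 days -> back to May 31, 2075 -> 53 left
May 2075 has 31 days -> back to April 30, 2075 -> 22 left
April 2075: 30 - 22 = 8 -> lands on April 8

Result: 2075-04-08


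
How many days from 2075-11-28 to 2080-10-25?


From 2075-11-28 to 2080-10-25
2075-11-28: days before November = 31 + 28 + 31 + 30 + 31 + 30 + 31 + 31 + 30 + 31 = 304 (2075 is not a leap year); day of year = 304 + 28 = 332
2080-10-25: days before October = 31 + 29 + 31 + 30 + 31 + 30 + 31 + 31 + 30 = 274 (2080 is a leap year); day of year = 274 + 25 = 299
Rest of 2075: 365 - 332 = 33
Full years 2076 (366), 2077 (365), 2078 (365), 2079 (365): 1461
Total = 33 + 1461 + 299 = 1793

1793 days


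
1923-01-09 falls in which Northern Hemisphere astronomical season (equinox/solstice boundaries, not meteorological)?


Date: January 9
Astronomical Winter (approx.; exact equinox/solstice day varies by year): December 21 to March 19
January 9 falls within the Winter window

Winter


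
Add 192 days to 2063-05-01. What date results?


Start: 2063-05-01, add 192 days
May 2063 has 31 days: 31 - 1 = 30 days to May 31 -> 162 left
June 2063 has 30 days -> 132 left
July 2063 has 31 days -> 101 left
August 2063 has 31 days -> 70 left
September 2063 has 30 days -> 40 left
October 2063 has 31 days -> 9 left
November 2063: 9 <= 30 -> lands on November 9

Result: 2063-11-09


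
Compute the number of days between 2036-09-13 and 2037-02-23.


From 2036-09-13 to 2037-02-23
2036-09-13: days before September = 31 + 29 + 31 + 30 + 31 + 30 + 31 + 31 = 244 (2036 is a leap year); day of year = 244 + 13 = 257
2037-02-23: days before February = 31; day of year = 31 + 23 = 54
Rest of 2036: 366 - 257 = 109
Total = 109 + 54 = 163

163 days


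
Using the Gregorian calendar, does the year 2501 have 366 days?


Gregorian leap year rule: divisible by 4, but not by 100, unless also by 400.
2501 is not divisible by 4 -> not a leap year

No


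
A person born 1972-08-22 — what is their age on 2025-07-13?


Birth: 1972-08-22
Reference: 2025-07-13
Year difference: 2025 - 1972 = 53
Birthday not yet reached in 2025, subtract 1

52 years old


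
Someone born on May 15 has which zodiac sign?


Date: May 15
Conventional tropical zodiac dates: Taurus from April 20 onward; Gemini starts May 21
May 15 falls within the Taurus range

Taurus


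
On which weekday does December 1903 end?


December 1903 has 31 days
Anchor: Jan 1, 1903. With p = 1903 - 1 = 1902: (p + p//4 - p//100 + p//400) mod 7 = (1902 + 475 - 19 + 4) mod 7 = 2362 mod 7 = 3 -> Thursday (Mon=0 ... Sun=6)
Days before December (Jan-Nov): 334; December 1 index = (3 + 334) mod 7 = 1 -> Tuesday
Last day offset: 31 - 1 = 30 days
Weekday index = (1 + 30) mod 7 = 3

Thursday, December 31


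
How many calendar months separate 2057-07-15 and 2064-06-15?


From July 2057 to June 2064
7 years * 12 = 84 months, minus 1 month = 83

83 months


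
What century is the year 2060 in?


Century = (year - 1) // 100 + 1
= (2060 - 1) // 100 + 1
= 2059 // 100 + 1
= 20 + 1

21st century


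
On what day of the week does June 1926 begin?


Target: June 1, 1926
Anchor: Jan 1, 1926. With p = 1926 - 1 = 1925: (p + p//4 - p//100 + p//400) mod 7 = (1925 + 481 - 19 + 4) mod 7 = 2391 mod 7 = 4 -> Friday (Mon=0 ... Sun=6)
Days before June (Jan-May): 151 days
Weekday index = (4 + 151) mod 7 = 1

Tuesday


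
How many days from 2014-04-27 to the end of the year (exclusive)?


Day of year: 117 of 365
Remaining = 365 - 117

248 days


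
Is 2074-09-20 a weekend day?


Anchor: Jan 1, 2074. With p = 2074 - 1 = 2073: (p + p//4 - p//100 + p//400) mod 7 = (2073 + 518 - 20 + 5) mod 7 = 2576 mod 7 = 0 -> Monday (Mon=0 ... Sun=6)
Day of year: 263; offset = 262
Weekday index = (0 + 262) mod 7 = 3 -> Thursday
Weekend days: Saturday, Sunday

No


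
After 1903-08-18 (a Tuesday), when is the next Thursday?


Current: Tuesday
Target: Thursday
Days ahead: 2

Next Thursday: 1903-08-20


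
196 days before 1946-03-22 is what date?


Start: 1946-03-22, subtract 196 days
Back 22 days from March 22 reaches February 28, 1946 -> 174 left
February 1946 has 28 days -> back to January 31, 1946 -> 146 left
January 1946 has 31 days -> back to December 31, 1945 -> 115 left
December 1945 has 31 days -> back to November 30, 1945 -> 84 left
November 1945 has 30 days -> back to October 31, 1945 -> 54 left
October 1945 has 31 days -> back to September 30, 1945 -> 23 left
September 1945: 30 - 23 = 7 -> lands on September 7

Result: 1945-09-07


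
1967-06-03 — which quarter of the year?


Month: June (month 6)
Q1: Jan-Mar, Q2: Apr-Jun, Q3: Jul-Sep, Q4: Oct-Dec

Q2


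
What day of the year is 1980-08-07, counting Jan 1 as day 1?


Date: August 7, 1980
Days in months 1 through 7: 213
Plus 7 days in August

Day of year: 220


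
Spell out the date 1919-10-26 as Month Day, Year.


ISO 1919-10-26 parses as year=1919, month=10, day=26
Month 10 -> October

October 26, 1919


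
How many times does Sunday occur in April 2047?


April 2047 has 30 days
Anchor: Jan 1, 2047. With p = 2047 - 1 = 2046: (p + p//4 - p//100 + p//400) mod 7 = (2046 + 511 - 20 + 5) mod 7 = 2542 mod 7 = 1 -> Tuesday (Mon=0 ... Sun=6)
Days before April (Jan-Mar): 90; April 1 index = (1 + 90) mod 7 = 0 -> Monday
First Sunday is April 7
Sundays: 7, 14, 21, 28

4 Sundays


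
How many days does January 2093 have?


January 2093

31 days


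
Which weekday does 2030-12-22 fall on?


Date: December 22, 2030
Anchor: Jan 1, 2030. With p = 2030 - 1 = 2029: (p + p//4 - p//100 + p//400) mod 7 = (2029 + 507 - 20 + 5) mod 7 = 2521 mod 7 = 1 -> Tuesday (Mon=0 ... Sun=6)
Days before December (Jan-Nov): 334; offset = 334 + 22 - 1 = 355
Weekday index = (1 + 355) mod 7 = 6

Day of the week: Sunday


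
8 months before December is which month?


December is month 12
12 - 8 = 4

April


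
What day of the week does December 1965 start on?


Target: December 1, 1965
Anchor: Jan 1, 1965. With p = 1965 - 1 = 1964: (p + p//4 - p//100 + p//400) mod 7 = (1964 + 491 - 19 + 4) mod 7 = 2440 mod 7 = 4 -> Friday (Mon=0 ... Sun=6)
Days before December (Jan-Nov): 334 days
Weekday index = (4 + 334) mod 7 = 2

Wednesday


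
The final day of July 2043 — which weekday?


July 2043 has 31 days
Anchor: Jan 1, 2043. With p = 2043 - 1 = 2042: (p + p//4 - p//100 + p//400) mod 7 = (2042 + 510 - 20 + 5) mod 7 = 2537 mod 7 = 3 -> Thursday (Mon=0 ... Sun=6)
Days before July (Jan-Jun): 181; July 1 index = (3 + 181) mod 7 = 2 -> Wednesday
Last day offset: 31 - 1 = 30 days
Weekday index = (2 + 30) mod 7 = 4

Friday, July 31


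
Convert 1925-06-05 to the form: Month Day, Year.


ISO 1925-06-05 parses as year=1925, month=06, day=05
Month 6 -> June

June 5, 1925


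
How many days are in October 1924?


October 1924

31 days


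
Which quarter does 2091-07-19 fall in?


Month: July (month 7)
Q1: Jan-Mar, Q2: Apr-Jun, Q3: Jul-Sep, Q4: Oct-Dec

Q3


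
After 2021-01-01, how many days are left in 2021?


Day of year: 1 of 365
Remaining = 365 - 1

364 days


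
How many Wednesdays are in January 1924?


January 1924 has 31 days
Anchor: Jan 1, 1924. With p = 1924 - 1 = 1923: (p + p//4 - p//100 + p//400) mod 7 = (1923 + 480 - 19 + 4) mod 7 = 2388 mod 7 = 1 -> Tuesday (Mon=0 ... Sun=6)
January 1 is the anchor itself -> Tuesday
First Wednesday is January 2
Wednesdays: 2, 9, 16, 23, 30

5 Wednesdays


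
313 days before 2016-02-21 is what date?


Start: 2016-02-21, subtract 313 days
Back 21 days from February 21 reaches January 31, 2016 -> 292 left
January 2016 has 31 days -> back to December 31, 2015 -> 261 left
December 2015 has 31 days -> back to November 30, 2015 -> 230 left
November 2015 has 30 days -> back to October 31, 2015 -> 200 left
October 2015 has 31 days -> back to September 30, 2015 -> 169 left
September 2015 has 30 days -> back to August 31, 2015 -> 139 left
August 2015 has 31 days -> back to July 31, 2015 -> 108 left
July 2015 has 31 days -> back to June 30, 2015 -> 77 left
June 2015 has 30 days -> back to May 31, 2015 -> 47 left
May 2015 has 31 days -> back to April 30, 2015 -> 16 left
April 2015: 30 - 16 = 14 -> lands on April 14

Result: 2015-04-14


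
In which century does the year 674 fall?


Century = (year - 1) // 100 + 1
= (674 - 1) // 100 + 1
= 673 // 100 + 1
= 6 + 1

7th century


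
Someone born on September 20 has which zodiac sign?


Date: September 20
Conventional tropical zodiac dates: Virgo from August 23 onward; Libra starts September 23
September 20 falls within the Virgo range

Virgo


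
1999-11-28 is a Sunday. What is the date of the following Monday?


Current: Sunday
Target: Monday
Days ahead: 1

Next Monday: 1999-11-29


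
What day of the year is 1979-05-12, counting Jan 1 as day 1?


Date: May 12, 1979
Days in months 1 through 4: 120
Plus 12 days in May

Day of year: 132


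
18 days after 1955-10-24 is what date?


Start: 1955-10-24, add 18 days
October 1955 has 31 days: 31 - 24 = 7 days to October 31 -> 11 left
November 1955: 11 <= 30 -> lands on November 11

Result: 1955-11-11


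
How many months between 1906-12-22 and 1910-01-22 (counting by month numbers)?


From December 1906 to January 1910
4 years * 12 = 48 months, minus 11 months = 37

37 months


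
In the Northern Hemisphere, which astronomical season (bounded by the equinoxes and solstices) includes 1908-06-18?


Date: June 18
Astronomical Spring (approx.; exact equinox/solstice day varies by year): March 20 to June 20
June 18 falls within the Spring window

Spring


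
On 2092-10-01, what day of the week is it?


Date: October 1, 2092
Anchor: Jan 1, 2092. With p = 2092 - 1 = 2091: (p + p//4 - p//100 + p//400) mod 7 = (2091 + 522 - 20 + 5) mod 7 = 2598 mod 7 = 1 -> Tuesday (Mon=0 ... Sun=6)
Days before October (Jan-Sep): 274; offset = 274 + 1 - 1 = 274
Weekday index = (1 + 274) mod 7 = 2

Day of the week: Wednesday


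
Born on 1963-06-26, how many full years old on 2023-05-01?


Birth: 1963-06-26
Reference: 2023-05-01
Year difference: 2023 - 1963 = 60
Birthday not yet reached in 2023, subtract 1

59 years old


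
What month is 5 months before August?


August is month 8
8 - 5 = 3

March


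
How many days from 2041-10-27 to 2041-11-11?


From 2041-10-27 to 2041-11-11
2041-10-27: days before October = 31 + 28 + 31 + 30 + 31 + 30 + 31 + 31 + 30 = 273 (2041 is not a leap year); day of year = 273 + 27 = 300
2041-11-11: days before November = 31 + 28 + 31 + 30 + 31 + 30 + 31 + 31 + 30 + 31 = 304 (2041 is not a leap year); day of year = 304 + 11 = 315
Same year: 315 - 300 = 15

15 days


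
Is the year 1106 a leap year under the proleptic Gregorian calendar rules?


Gregorian leap year rule: divisible by 4, but not by 100, unless also by 400.
1106 is not divisible by 4 -> not a leap year

No


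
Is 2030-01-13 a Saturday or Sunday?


Anchor: Jan 1, 2030. With p = 2030 - 1 = 2029: (p + p//4 - p//100 + p//400) mod 7 = (2029 + 507 - 20 + 5) mod 7 = 2521 mod 7 = 1 -> Tuesday (Mon=0 ... Sun=6)
Day of year: 13; offset = 12
Weekday index = (1 + 12) mod 7 = 6 -> Sunday
Weekend days: Saturday, Sunday

Yes


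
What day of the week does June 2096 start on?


Target: June 1, 2096
Anchor: Jan 1, 2096. With p = 2096 - 1 = 2095: (p + p//4 - p//100 + p//400) mod 7 = (2095 + 523 - 20 + 5) mod 7 = 2603 mod 7 = 6 -> Sunday (Mon=0 ... Sun=6)
Days before June (Jan-May): 152 days
Weekday index = (6 + 152) mod 7 = 4

Friday


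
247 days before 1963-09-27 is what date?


Start: 1963-09-27, subtract 247 days
Back 27 days from September 27 reaches August 31, 1963 -> 220 left
August 1963 has 31 days -> back to July 31, 1963 -> 189 left
July 1963 has 31 days -> back to June 30, 1963 -> 158 left
June 1963 has 30 days -> back to May 31, 1963 -> 128 left
May 1963 has 31 days -> back to April 30, 1963 -> 97 left
April 1963 has 30 days -> back to March 31, 1963 -> 67 left
March 1963 has 31 days -> back to February 28, 1963 -> 36 left
February 1963 has 28 days -> back to January 31, 1963 -> 8 left
January 1963: 31 - 8 = 23 -> lands on January 23

Result: 1963-01-23


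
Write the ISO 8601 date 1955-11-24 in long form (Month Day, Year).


ISO 1955-11-24 parses as year=1955, month=11, day=24
Month 11 -> November

November 24, 1955


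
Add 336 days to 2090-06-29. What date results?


Start: 2090-06-29, add 336 days
June 2090 has 30 days: 30 - 29 = 1 day to June 30 -> 335 left
July 2090 has 31 days -> 304 left
August 2090 has 31 days -> 273 left
September 2090 has 30 days -> 243 left
October 2090 has 31 days -> 212 left
November 2090 has 30 days -> 182 left
December 2090 has 31 days -> 151 left
January 2091 has 31 days -> 120 left
February 2091 has 28 days -> 92 left
March 2091 has 31 days -> 61 left
April 2091 has 30 days -> 31 left
May 2091: 31 <= 31 -> lands on May 31

Result: 2091-05-31


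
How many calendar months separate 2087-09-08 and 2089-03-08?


From September 2087 to March 2089
2 years * 12 = 24 months, minus 6 months = 18

18 months


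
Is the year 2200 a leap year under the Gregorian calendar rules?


Gregorian leap year rule: divisible by 4, but not by 100, unless also by 400.
2200 is divisible by 100 but not 400 -> not a leap year

No


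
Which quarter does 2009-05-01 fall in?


Month: May (month 5)
Q1: Jan-Mar, Q2: Apr-Jun, Q3: Jul-Sep, Q4: Oct-Dec

Q2


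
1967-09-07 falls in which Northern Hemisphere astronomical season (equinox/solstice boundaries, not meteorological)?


Date: September 7
Astronomical Summer (approx.; exact equinox/solstice day varies by year): June 21 to September 21
September 7 falls within the Summer window

Summer


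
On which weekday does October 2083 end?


October 2083 has 31 days
Anchor: Jan 1, 2083. With p = 2083 - 1 = 2082: (p + p//4 - p//100 + p//400) mod 7 = (2082 + 520 - 20 + 5) mod 7 = 2587 mod 7 = 4 -> Friday (Mon=0 ... Sun=6)
Days before October (Jan-Sep): 273; October 1 index = (4 + 273) mod 7 = 4 -> Friday
Last day offset: 31 - 1 = 30 days
Weekday index = (4 + 30) mod 7 = 6

Sunday, October 31


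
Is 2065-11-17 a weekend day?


Anchor: Jan 1, 2065. With p = 2065 - 1 = 2064: (p + p//4 - p//100 + p//400) mod 7 = (2064 + 516 - 20 + 5) mod 7 = 2565 mod 7 = 3 -> Thursday (Mon=0 ... Sun=6)
Day of year: 321; offset = 320
Weekday index = (3 + 320) mod 7 = 1 -> Tuesday
Weekend days: Saturday, Sunday

No


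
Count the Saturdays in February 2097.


February 2097 has 28 days
Anchor: Jan 1, 2097. With p = 2097 - 1 = 2096: (p + p//4 - p//100 + p//400) mod 7 = (2096 + 524 - 20 + 5) mod 7 = 2605 mod 7 = 1 -> Tuesday (Mon=0 ... Sun=6)
Days before February (Jan): 31; February 1 index = (1 + 31) mod 7 = 4 -> Friday
First Saturday is February 2
Saturdays: 2, 9, 16, 23

4 Saturdays


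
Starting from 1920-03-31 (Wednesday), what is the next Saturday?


Current: Wednesday
Target: Saturday
Days ahead: 3

Next Saturday: 1920-04-03


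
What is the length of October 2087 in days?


October 2087

31 days


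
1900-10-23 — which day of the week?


Date: October 23, 1900
Anchor: Jan 1, 1900. With p = 1900 - 1 = 1899: (p + p//4 - p//100 + p//400) mod 7 = (1899 + 474 - 18 + 4) mod 7 = 2359 mod 7 = 0 -> Monday (Mon=0 ... Sun=6)
Days before October (Jan-Sep): 273; offset = 273 + 23 - 1 = 295
Weekday index = (0 + 295) mod 7 = 1

Day of the week: Tuesday


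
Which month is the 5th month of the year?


Month 5 of 12

May


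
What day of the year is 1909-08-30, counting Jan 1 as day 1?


Date: August 30, 1909
Days in months 1 through 7: 212
Plus 30 days in August

Day of year: 242


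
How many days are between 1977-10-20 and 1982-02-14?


From 1977-10-20 to 1982-02-14
1977-10-20: days before October = 31 + 28 + 31 + 30 + 31 + 30 + 31 + 31 + 30 = 273 (1977 is not a leap year); day of year = 273 + 20 = 293
1982-02-14: days before February = 31; day of year = 31 + 14 = 45
Rest of 1977: 365 - 293 = 72
Full years 1978 (365), 1979 (365), 1980 (366), 1981 (365): 1461
Total = 72 + 1461 + 45 = 1578

1578 days


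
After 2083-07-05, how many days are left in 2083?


Day of year: 186 of 365
Remaining = 365 - 186

179 days


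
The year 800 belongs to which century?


Century = (year - 1) // 100 + 1
= (800 - 1) // 100 + 1
= 799 // 100 + 1
= 7 + 1

8th century


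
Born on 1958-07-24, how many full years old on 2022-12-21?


Birth: 1958-07-24
Reference: 2022-12-21
Year difference: 2022 - 1958 = 64

64 years old


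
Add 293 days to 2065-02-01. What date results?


Start: 2065-02-01, add 293 days
February 2065 has 28 days: 28 - 1 = 27 days to February 28 -> 266 left
March 2065 has 31 days -> 235 left
April 2065 has 30 days -> 205 left
May 2065 has 31 days -> 174 left
June 2065 has 30 days -> 144 left
July 2065 has 31 days -> 113 left
August 2065 has 31 days -> 82 left
September 2065 has 30 days -> 52 left
October 2065 has 31 days -> 21 left
November 2065: 21 <= 30 -> lands on November 21

Result: 2065-11-21


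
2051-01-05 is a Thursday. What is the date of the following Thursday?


Current: Thursday
Target: Thursday
Days ahead: 7

Next Thursday: 2051-01-12


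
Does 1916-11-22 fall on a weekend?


Anchor: Jan 1, 1916. With p = 1916 - 1 = 1915: (p + p//4 - p//100 + p//400) mod 7 = (1915 + 478 - 19 + 4) mod 7 = 2378 mod 7 = 5 -> Saturday (Mon=0 ... Sun=6)
Day of year: 327; offset = 326
Weekday index = (5 + 326) mod 7 = 2 -> Wednesday
Weekend days: Saturday, Sunday

No


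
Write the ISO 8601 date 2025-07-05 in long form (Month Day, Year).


ISO 2025-07-05 parses as year=2025, month=07, day=05
Month 7 -> July

July 5, 2025


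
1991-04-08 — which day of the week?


Date: April 8, 1991
Anchor: Jan 1, 1991. With p = 1991 - 1 = 1990: (p + p//4 - p//100 + p//400) mod 7 = (1990 + 497 - 19 + 4) mod 7 = 2472 mod 7 = 1 -> Tuesday (Mon=0 ... Sun=6)
Days before April (Jan-Mar): 90; offset = 90 + 8 - 1 = 97
Weekday index = (1 + 97) mod 7 = 0

Day of the week: Monday


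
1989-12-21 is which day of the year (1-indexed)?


Date: December 21, 1989
Days in months 1 through 11: 334
Plus 21 days in December

Day of year: 355


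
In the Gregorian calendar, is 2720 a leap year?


Gregorian leap year rule: divisible by 4, but not by 100, unless also by 400.
2720 is divisible by 4 but not 100 -> leap year

Yes


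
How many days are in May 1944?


May 1944

31 days


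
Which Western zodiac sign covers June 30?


Date: June 30
Conventional tropical zodiac dates: Cancer from June 21 onward; Leo starts July 23
June 30 falls within the Cancer range

Cancer


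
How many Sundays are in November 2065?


November 2065 has 30 days
Anchor: Jan 1, 2065. With p = 2065 - 1 = 2064: (p + p//4 - p//100 + p//400) mod 7 = (2064 + 516 - 20 + 5) mod 7 = 2565 mod 7 = 3 -> Thursday (Mon=0 ... Sun=6)
Days before November (Jan-Oct): 304; November 1 index = (3 + 304) mod 7 = 6 -> Sunday
First Sunday is November 1
Sundays: 1, 8, 15, 22, 29

5 Sundays


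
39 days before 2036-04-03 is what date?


Start: 2036-04-03, subtract 39 days
Back 3 days from April 3 reaches March 31, 2036 -> 36 left
March 2036 has 31 days -> back to February 29, 2036 -> 5 left
February 2036: 29 - 5 = 24 -> lands on February 24

Result: 2036-02-24


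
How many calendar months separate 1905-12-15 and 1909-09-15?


From December 1905 to September 1909
4 years * 12 = 48 months, minus 3 months = 45

45 months


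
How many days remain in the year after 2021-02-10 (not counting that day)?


Day of year: 41 of 365
Remaining = 365 - 41

324 days


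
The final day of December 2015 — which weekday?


December 2015 has 31 days
Anchor: Jan 1, 2015. With p = 2015 - 1 = 2014: (p + p//4 - p//100 + p//400) mod 7 = (2014 + 503 - 20 + 5) mod 7 = 2502 mod 7 = 3 -> Thursday (Mon=0 ... Sun=6)
Days before December (Jan-Nov): 334; December 1 index = (3 + 334) mod 7 = 1 -> Tuesday
Last day offset: 31 - 1 = 30 days
Weekday index = (1 + 30) mod 7 = 3

Thursday, December 31


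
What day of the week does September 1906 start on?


Target: September 1, 1906
Anchor: Jan 1, 1906. With p = 1906 - 1 = 1905: (p + p//4 - p//100 + p//400) mod 7 = (1905 + 476 - 19 + 4) mod 7 = 2366 mod 7 = 0 -> Monday (Mon=0 ... Sun=6)
Days before September (Jan-Aug): 243 days
Weekday index = (0 + 243) mod 7 = 5

Saturday


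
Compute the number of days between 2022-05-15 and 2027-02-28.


From 2022-05-15 to 2027-02-28
2022-05-15: days before May = 31 + 28 + 31 + 30 = 120 (2022 is not a leap year); day of year = 120 + 15 = 135
2027-02-28: days before February = 31; day of year = 31 + 28 = 59
Rest of 2022: 365 - 135 = 230
Full years 2023 (365), 2024 (366), 2025 (365), 2026 (365): 1461
Total = 230 + 1461 + 59 = 1750

1750 days


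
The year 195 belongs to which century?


Century = (year - 1) // 100 + 1
= (195 - 1) // 100 + 1
= 194 // 100 + 1
= 1 + 1

2nd century


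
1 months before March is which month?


March is month 3
3 - 1 = 2

February


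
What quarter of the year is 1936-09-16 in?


Month: September (month 9)
Q1: Jan-Mar, Q2: Apr-Jun, Q3: Jul-Sep, Q4: Oct-Dec

Q3


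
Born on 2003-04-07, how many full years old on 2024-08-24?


Birth: 2003-04-07
Reference: 2024-08-24
Year difference: 2024 - 2003 = 21

21 years old


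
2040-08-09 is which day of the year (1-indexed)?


Date: August 9, 2040
Days in months 1 through 7: 213
Plus 9 days in August

Day of year: 222


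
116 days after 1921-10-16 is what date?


Start: 1921-10-16, add 116 days
October 1921 has 31 days: 31 - 16 = 15 days to October 31 -> 101 left
November 1921 has 30 days -> 71 left
December 1921 has 31 days -> 40 left
January 1922 has 31 days -> 9 left
February 1922: 9 <= 28 -> lands on February 9

Result: 1922-02-09


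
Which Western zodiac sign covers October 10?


Date: October 10
Conventional tropical zodiac dates: Libra from September 23 onward; Scorpio starts October 23
October 10 falls within the Libra range

Libra


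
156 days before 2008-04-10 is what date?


Start: 2008-04-10, subtract 156 days
Back 10 days from April 10 reaches March 31, 2008 -> 146 left
March 2008 has 31 days -> back to February 29, 2008 -> 115 left
February 2008 has 29 days -> back to January 31, 2008 -> 86 left
January 2008 has 31 days -> back to December 31, 2007 -> 55 left
December 2007 has 31 days -> back to November 30, 2007 -> 24 left
November 2007: 30 - 24 = 6 -> lands on November 6

Result: 2007-11-06


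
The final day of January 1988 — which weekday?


January 1988 has 31 days
Anchor: Jan 1, 1988. With p = 1988 - 1 = 1987: (p + p//4 - p//100 + p//400) mod 7 = (1987 + 496 - 19 + 4) mod 7 = 2468 mod 7 = 4 -> Friday (Mon=0 ... Sun=6)
January 1 is the anchor itself -> Friday
Last day offset: 31 - 1 = 30 days
Weekday index = (4 + 30) mod 7 = 6

Sunday, January 31


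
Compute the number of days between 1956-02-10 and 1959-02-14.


From 1956-02-10 to 1959-02-14
1956-02-10: days before February = 31; day of year = 31 + 10 = 41
1959-02-14: days before February = 31; day of year = 31 + 14 = 45
Rest of 1956: 366 - 41 = 325
Full years 1957 (365), 1958 (365): 730
Total = 325 + 730 + 45 = 1100

1100 days


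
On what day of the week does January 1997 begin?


Target: January 1, 1997
Anchor: Jan 1, 1997. With p = 1997 - 1 = 1996: (p + p//4 - p//100 + p//400) mod 7 = (1996 + 499 - 19 + 4) mod 7 = 2480 mod 7 = 2 -> Wednesday (Mon=0 ... Sun=6)
Offset from anchor: 0 days
Weekday index = (2 + 0) mod 7 = 2

Wednesday


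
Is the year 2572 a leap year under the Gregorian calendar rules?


Gregorian leap year rule: divisible by 4, but not by 100, unless also by 400.
2572 is divisible by 4 but not 100 -> leap year

Yes


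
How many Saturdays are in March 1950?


March 1950 has 31 days
Anchor: Jan 1, 1950. With p = 1950 - 1 = 1949: (p + p//4 - p//100 + p//400) mod 7 = (1949 + 487 - 19 + 4) mod 7 = 2421 mod 7 = 6 -> Sunday (Mon=0 ... Sun=6)
Days before March (Jan-Feb): 59; March 1 index = (6 + 59) mod 7 = 2 -> Wednesday
First Saturday is March 4
Saturdays: 4, 11, 18, 25

4 Saturdays


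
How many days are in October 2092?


October 2092

31 days


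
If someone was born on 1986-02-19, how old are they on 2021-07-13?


Birth: 1986-02-19
Reference: 2021-07-13
Year difference: 2021 - 1986 = 35

35 years old


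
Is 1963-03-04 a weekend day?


Anchor: Jan 1, 1963. With p = 1963 - 1 = 1962: (p + p//4 - p//100 + p//400) mod 7 = (1962 + 490 - 19 + 4) mod 7 = 2437 mod 7 = 1 -> Tuesday (Mon=0 ... Sun=6)
Day of year: 63; offset = 62
Weekday index = (1 + 62) mod 7 = 0 -> Monday
Weekend days: Saturday, Sunday

No


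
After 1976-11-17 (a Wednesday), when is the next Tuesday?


Current: Wednesday
Target: Tuesday
Days ahead: 6

Next Tuesday: 1976-11-23


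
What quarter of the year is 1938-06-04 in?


Month: June (month 6)
Q1: Jan-Mar, Q2: Apr-Jun, Q3: Jul-Sep, Q4: Oct-Dec

Q2


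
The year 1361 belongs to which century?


Century = (year - 1) // 100 + 1
= (1361 - 1) // 100 + 1
= 1360 // 100 + 1
= 13 + 1

14th century


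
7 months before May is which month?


May is month 5
5 - 7 = -2; wrap: -2 + 12 = 10

October


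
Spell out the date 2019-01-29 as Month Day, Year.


ISO 2019-01-29 parses as year=2019, month=01, day=29
Month 1 -> January

January 29, 2019


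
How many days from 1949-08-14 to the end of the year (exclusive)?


Day of year: 226 of 365
Remaining = 365 - 226

139 days


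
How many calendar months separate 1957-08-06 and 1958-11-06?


From August 1957 to November 1958
1 year * 12 = 12 months, plus 3 months = 15

15 months


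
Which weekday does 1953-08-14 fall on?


Date: August 14, 1953
Anchor: Jan 1, 1953. With p = 1953 - 1 = 1952: (p + p//4 - p//100 + p//400) mod 7 = (1952 + 488 - 19 + 4) mod 7 = 2425 mod 7 = 3 -> Thursday (Mon=0 ... Sun=6)
Days before August (Jan-Jul): 212; offset = 212 + 14 - 1 = 225
Weekday index = (3 + 225) mod 7 = 4

Day of the week: Friday


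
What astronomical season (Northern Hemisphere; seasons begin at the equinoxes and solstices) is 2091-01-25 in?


Date: January 25
Astronomical Winter (approx.; exact equinox/solstice day varies by year): December 21 to March 19
January 25 falls within the Winter window

Winter


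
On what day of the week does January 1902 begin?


Target: January 1, 1902
Anchor: Jan 1, 1902. With p = 1902 - 1 = 1901: (p + p//4 - p//100 + p//400) mod 7 = (1901 + 475 - 19 + 4) mod 7 = 2361 mod 7 = 2 -> Wednesday (Mon=0 ... Sun=6)
Offset from anchor: 0 days
Weekday index = (2 + 0) mod 7 = 2

Wednesday


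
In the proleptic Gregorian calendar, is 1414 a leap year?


Gregorian leap year rule: divisible by 4, but not by 100, unless also by 400.
1414 is not divisible by 4 -> not a leap year

No


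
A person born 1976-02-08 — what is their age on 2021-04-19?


Birth: 1976-02-08
Reference: 2021-04-19
Year difference: 2021 - 1976 = 45

45 years old


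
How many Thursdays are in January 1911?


January 1911 has 31 days
Anchor: Jan 1, 1911. With p = 1911 - 1 = 1910: (p + p//4 - p//100 + p//400) mod 7 = (1910 + 477 - 19 + 4) mod 7 = 2372 mod 7 = 6 -> Sunday (Mon=0 ... Sun=6)
January 1 is the anchor itself -> Sunday
First Thursday is January 5
Thursdays: 5, 12, 19, 26

4 Thursdays


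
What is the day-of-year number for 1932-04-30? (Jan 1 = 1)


Date: April 30, 1932
Days in months 1 through 3: 91
Plus 30 days in April

Day of year: 121


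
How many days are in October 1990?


October 1990

31 days


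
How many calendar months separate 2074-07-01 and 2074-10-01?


From July 2074 to October 2074
0 years * 12 = 0 months, plus 3 months = 3

3 months


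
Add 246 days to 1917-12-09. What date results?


Start: 1917-12-09, add 246 days
December 1917 has 31 days: 31 - 9 = 22 days to December 31 -> 224 left
January 1918 has 31 days -> 193 left
February 1918 has 28 days -> 165 left
March 1918 has 31 days -> 134 left
April 1918 has 30 days -> 104 left
May 1918 has 31 days -> 73 left
June 1918 has 30 days -> 43 left
July 1918 has 31 days -> 12 left
August 1918: 12 <= 31 -> lands on August 12

Result: 1918-08-12


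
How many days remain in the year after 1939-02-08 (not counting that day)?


Day of year: 39 of 365
Remaining = 365 - 39

326 days


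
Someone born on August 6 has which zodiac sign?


Date: August 6
Conventional tropical zodiac dates: Leo from July 23 onward; Virgo starts August 23
August 6 falls within the Leo range

Leo


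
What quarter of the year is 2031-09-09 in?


Month: September (month 9)
Q1: Jan-Mar, Q2: Apr-Jun, Q3: Jul-Sep, Q4: Oct-Dec

Q3


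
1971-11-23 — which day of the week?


Date: November 23, 1971
Anchor: Jan 1, 1971. With p = 1971 - 1 = 1970: (p + p//4 - p//100 + p//400) mod 7 = (1970 + 492 - 19 + 4) mod 7 = 2447 mod 7 = 4 -> Friday (Mon=0 ... Sun=6)
Days before November (Jan-Oct): 304; offset = 304 + 23 - 1 = 326
Weekday index = (4 + 326) mod 7 = 1

Day of the week: Tuesday


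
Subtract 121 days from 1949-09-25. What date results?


Start: 1949-09-25, subtract 121 days
Back 25 days from September 25 reaches August 31, 1949 -> 96 left
August 1949 has 31 days -> back to July 31, 1949 -> 65 left
July 1949 has 31 days -> back to June 30, 1949 -> 34 left
June 1949 has 30 days -> back to May 31, 1949 -> 4 left
May 1949: 31 - 4 = 27 -> lands on May 27

Result: 1949-05-27


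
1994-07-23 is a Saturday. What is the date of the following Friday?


Current: Saturday
Target: Friday
Days ahead: 6

Next Friday: 1994-07-29


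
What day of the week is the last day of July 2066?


July 2066 has 31 days
Anchor: Jan 1, 2066. With p = 2066 - 1 = 2065: (p + p//4 - p//100 + p//400) mod 7 = (2065 + 516 - 20 + 5) mod 7 = 2566 mod 7 = 4 -> Friday (Mon=0 ... Sun=6)
Days before July (Jan-Jun): 181; July 1 index = (4 + 181) mod 7 = 3 -> Thursday
Last day offset: 31 - 1 = 30 days
Weekday index = (3 + 30) mod 7 = 5

Saturday, July 31


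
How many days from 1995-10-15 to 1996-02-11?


From 1995-10-15 to 1996-02-11
1995-10-15: days before October = 31 + 28 + 31 + 30 + 31 + 30 + 31 + 31 + 30 = 273 (1995 is not a leap year); day of year = 273 + 15 = 288
1996-02-11: days before February = 31; day of year = 31 + 11 = 42
Rest of 1995: 365 - 288 = 77
Total = 77 + 42 = 119

119 days


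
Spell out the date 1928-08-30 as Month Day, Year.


ISO 1928-08-30 parses as year=1928, month=08, day=30
Month 8 -> August

August 30, 1928


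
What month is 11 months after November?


November is month 11
11 + 11 = 22; wrap: 22 - 12 = 10

October


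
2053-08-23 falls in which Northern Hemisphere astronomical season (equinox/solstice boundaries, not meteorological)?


Date: August 23
Astronomical Summer (approx.; exact equinox/solstice day varies by year): June 21 to September 21
August 23 falls within the Summer window

Summer


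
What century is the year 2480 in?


Century = (year - 1) // 100 + 1
= (2480 - 1) // 100 + 1
= 2479 // 100 + 1
= 24 + 1

25th century


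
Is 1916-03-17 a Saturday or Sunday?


Anchor: Jan 1, 1916. With p = 1916 - 1 = 1915: (p + p//4 - p//100 + p//400) mod 7 = (1915 + 478 - 19 + 4) mod 7 = 2378 mod 7 = 5 -> Saturday (Mon=0 ... Sun=6)
Day of year: 77; offset = 76
Weekday index = (5 + 76) mod 7 = 4 -> Friday
Weekend days: Saturday, Sunday

No


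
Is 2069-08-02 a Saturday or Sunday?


Anchor: Jan 1, 2069. With p = 2069 - 1 = 2068: (p + p//4 - p//100 + p//400) mod 7 = (2068 + 517 - 20 + 5) mod 7 = 2570 mod 7 = 1 -> Tuesday (Mon=0 ... Sun=6)
Day of year: 214; offset = 213
Weekday index = (1 + 213) mod 7 = 4 -> Friday
Weekend days: Saturday, Sunday

No


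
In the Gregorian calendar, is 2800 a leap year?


Gregorian leap year rule: divisible by 4, but not by 100, unless also by 400.
2800 is divisible by 400 -> leap year

Yes


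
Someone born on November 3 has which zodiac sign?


Date: November 3
Conventional tropical zodiac dates: Scorpio from October 23 onward; Sagittarius starts November 22
November 3 falls within the Scorpio range

Scorpio


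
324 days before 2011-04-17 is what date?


Start: 2011-04-17, subtract 324 days
Back 17 days from April 17 reaches March 31, 2011 -> 307 left
March 2011 has 31 days -> back to February 28, 2011 -> 276 left
February 2011 has 28 days -> back to January 31, 2011 -> 248 left
January 2011 has 31 days -> back to December 31, 2010 -> 217 left
December 2010 has 31 days -> back to November 30, 2010 -> 186 left
November 2010 has 30 days -> back to October 31, 2010 -> 156 left
October 2010 has 31 days -> back to September 30, 2010 -> 125 left
September 2010 has 30 days -> back to August 31, 2010 -> 95 left
August 2010 has 31 days -> back to July 31, 2010 -> 64 left
July 2010 has 31 days -> back to June 30, 2010 -> 33 left
June 2010 has 30 days -> back to May 31, 2010 -> 3 left
May 2010: 31 - 3 = 28 -> lands on May 28

Result: 2010-05-28


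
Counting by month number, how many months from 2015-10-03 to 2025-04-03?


From October 2015 to April 2025
10 years * 12 = 120 months, minus 6 months = 114

114 months


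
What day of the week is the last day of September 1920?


September 1920 has 30 days
Anchor: Jan 1, 1920. With p = 1920 - 1 = 1919: (p + p//4 - p//100 + p//400) mod 7 = (1919 + 479 - 19 + 4) mod 7 = 2383 mod 7 = 3 -> Thursday (Mon=0 ... Sun=6)
Days before September (Jan-Aug): 244; September 1 index = (3 + 244) mod 7 = 2 -> Wednesday
Last day offset: 30 - 1 = 29 days
Weekday index = (2 + 29) mod 7 = 3

Thursday, September 30


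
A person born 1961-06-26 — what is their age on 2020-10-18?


Birth: 1961-06-26
Reference: 2020-10-18
Year difference: 2020 - 1961 = 59

59 years old


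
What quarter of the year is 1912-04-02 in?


Month: April (month 4)
Q1: Jan-Mar, Q2: Apr-Jun, Q3: Jul-Sep, Q4: Oct-Dec

Q2


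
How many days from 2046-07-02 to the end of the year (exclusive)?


Day of year: 183 of 365
Remaining = 365 - 183

182 days


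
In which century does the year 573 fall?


Century = (year - 1) // 100 + 1
= (573 - 1) // 100 + 1
= 572 // 100 + 1
= 5 + 1

6th century


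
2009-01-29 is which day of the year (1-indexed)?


Date: January 29, 2009
No months before January
Plus 29 days in January

Day of year: 29


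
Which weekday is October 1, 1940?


Target: October 1, 1940
Anchor: Jan 1, 1940. With p = 1940 - 1 = 1939: (p + p//4 - p//100 + p//400) mod 7 = (1939 + 484 - 19 + 4) mod 7 = 2408 mod 7 = 0 -> Monday (Mon=0 ... Sun=6)
Days before October (Jan-Sep): 274 days
Weekday index = (0 + 274) mod 7 = 1

Tuesday


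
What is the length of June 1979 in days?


June 1979

30 days


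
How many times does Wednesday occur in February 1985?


February 1985 has 28 days
Anchor: Jan 1, 1985. With p = 1985 - 1 = 1984: (p + p//4 - p//100 + p//400) mod 7 = (1984 + 496 - 19 + 4) mod 7 = 2465 mod 7 = 1 -> Tuesday (Mon=0 ... Sun=6)
Days before February (Jan): 31; February 1 index = (1 + 31) mod 7 = 4 -> Friday
First Wednesday is February 6
Wednesdays: 6, 13, 20, 27

4 Wednesdays


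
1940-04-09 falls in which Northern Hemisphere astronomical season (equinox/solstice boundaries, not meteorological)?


Date: April 9
Astronomical Spring (approx.; exact equinox/solstice day varies by year): March 20 to June 20
April 9 falls within the Spring window

Spring


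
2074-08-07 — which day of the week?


Date: August 7, 2074
Anchor: Jan 1, 2074. With p = 2074 - 1 = 2073: (p + p//4 - p//100 + p//400) mod 7 = (2073 + 518 - 20 + 5) mod 7 = 2576 mod 7 = 0 -> Monday (Mon=0 ... Sun=6)
Days before August (Jan-Jul): 212; offset = 212 + 7 - 1 = 218
Weekday index = (0 + 218) mod 7 = 1

Day of the week: Tuesday
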